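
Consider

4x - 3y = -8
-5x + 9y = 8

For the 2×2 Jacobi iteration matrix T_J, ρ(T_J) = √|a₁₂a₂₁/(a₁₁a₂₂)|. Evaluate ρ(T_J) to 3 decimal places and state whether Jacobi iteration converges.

a₁₂a₂₁/(a₁₁a₂₂) = (-3)·(-5) / ((4)·(9)) = 0.416667
ρ = √|0.416667| = √0.416667 = 0.645
ρ < 1, so Jacobi converges

0.645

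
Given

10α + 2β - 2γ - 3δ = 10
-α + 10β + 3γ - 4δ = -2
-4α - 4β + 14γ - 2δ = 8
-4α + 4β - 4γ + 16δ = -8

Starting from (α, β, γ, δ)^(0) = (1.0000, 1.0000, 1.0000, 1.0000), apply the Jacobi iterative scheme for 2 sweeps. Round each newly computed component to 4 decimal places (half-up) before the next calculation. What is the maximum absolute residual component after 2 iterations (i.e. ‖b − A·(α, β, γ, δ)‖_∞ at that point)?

Iteration 1:
  α = (10 - (2)·1.0000 - (-2)·1.0000 - (-3)·1.0000) / (10) = 1.3000
  β = (-2 - (-1)·1.0000 - (3)·1.0000 - (-4)·1.0000) / (10) = 0.0000
  γ = (8 - (-4)·1.0000 - (-4)·1.0000 - (-2)·1.0000) / (14) = 1.2857
  δ = (-8 - (-4)·1.0000 - (4)·1.0000 - (-4)·1.0000) / (16) = -0.2500
Iteration 2:
  α = (10 - (2)·0.0000 - (-2)·1.2857 - (-3)·-0.2500) / (10) = 1.1821
  β = (-2 - (-1)·1.3000 - (3)·1.2857 - (-4)·-0.2500) / (10) = -0.5557
  γ = (8 - (-4)·1.3000 - (-4)·0.0000 - (-2)·-0.2500) / (14) = 0.9071
  δ = (-8 - (-4)·1.3000 - (4)·0.0000 - (-4)·1.2857) / (16) = 0.1464
Residual b − A·x = (1.5438, 2.6034, -1.9010, 0.2372); ∞-norm = 2.6034

2.6034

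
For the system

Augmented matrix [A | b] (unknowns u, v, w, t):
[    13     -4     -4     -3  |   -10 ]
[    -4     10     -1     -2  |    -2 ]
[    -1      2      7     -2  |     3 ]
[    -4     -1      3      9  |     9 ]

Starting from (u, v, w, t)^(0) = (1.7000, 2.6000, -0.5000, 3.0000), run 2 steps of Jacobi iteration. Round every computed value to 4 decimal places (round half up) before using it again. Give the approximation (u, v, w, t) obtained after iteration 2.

(0.2997, 0.5485, 0.8473, 1.1055)

Iteration 1:
  u = (-10 - (-4)·2.6000 - (-4)·-0.5000 - (-3)·3.0000) / (13) = 0.5692
  v = (-2 - (-4)·1.7000 - (-1)·-0.5000 - (-2)·3.0000) / (10) = 1.0300
  w = (3 - (-1)·1.7000 - (2)·2.6000 - (-2)·3.0000) / (7) = 0.7857
  t = (9 - (-4)·1.7000 - (-1)·2.6000 - (3)·-0.5000) / (9) = 2.2111
Iteration 2:
  u = (-10 - (-4)·1.0300 - (-4)·0.7857 - (-3)·2.2111) / (13) = 0.2997
  v = (-2 - (-4)·0.5692 - (-1)·0.7857 - (-2)·2.2111) / (10) = 0.5485
  w = (3 - (-1)·0.5692 - (2)·1.0300 - (-2)·2.2111) / (7) = 0.8473
  t = (9 - (-4)·0.5692 - (-1)·1.0300 - (3)·0.7857) / (9) = 1.1055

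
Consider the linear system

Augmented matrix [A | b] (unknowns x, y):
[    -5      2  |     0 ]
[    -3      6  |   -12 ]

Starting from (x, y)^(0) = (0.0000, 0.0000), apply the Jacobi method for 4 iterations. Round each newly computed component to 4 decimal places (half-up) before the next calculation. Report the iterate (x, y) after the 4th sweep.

Iteration 1:
  x = (0 - (2)·0.0000) / (-5) = 0.0000
  y = (-12 - (-3)·0.0000) / (6) = -2.0000
Iteration 2:
  x = (0 - (2)·-2.0000) / (-5) = -0.8000
  y = (-12 - (-3)·0.0000) / (6) = -2.0000
Iteration 3:
  x = (0 - (2)·-2.0000) / (-5) = -0.8000
  y = (-12 - (-3)·-0.8000) / (6) = -2.4000
Iteration 4:
  x = (0 - (2)·-2.4000) / (-5) = -0.9600
  y = (-12 - (-3)·-0.8000) / (6) = -2.4000

(-0.9600, -2.4000)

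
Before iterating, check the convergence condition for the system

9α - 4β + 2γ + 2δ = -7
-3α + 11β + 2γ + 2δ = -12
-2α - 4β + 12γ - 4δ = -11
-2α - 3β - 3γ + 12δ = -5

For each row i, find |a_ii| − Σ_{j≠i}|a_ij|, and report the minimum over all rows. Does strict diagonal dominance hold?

1

row 1: |9| − (4+2+2) = 1
row 2: |11| − (3+2+2) = 4
row 3: |12| − (2+4+4) = 2
row 4: |12| − (2+3+3) = 4
minimum over rows = 1 → strictly diagonally dominant (convergence guaranteed)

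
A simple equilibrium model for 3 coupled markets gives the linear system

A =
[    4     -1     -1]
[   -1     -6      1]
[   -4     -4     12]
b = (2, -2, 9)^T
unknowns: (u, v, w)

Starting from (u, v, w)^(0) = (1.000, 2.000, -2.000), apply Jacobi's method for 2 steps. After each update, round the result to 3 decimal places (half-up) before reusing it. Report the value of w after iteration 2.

0.861

Iteration 1:
  u = (2 - (-1)·2.000 - (-1)·-2.000) / (4) = 0.500
  v = (-2 - (-1)·1.000 - (1)·-2.000) / (-6) = -0.167
  w = (9 - (-4)·1.000 - (-4)·2.000) / (12) = 1.750
Iteration 2:
  u = (2 - (-1)·-0.167 - (-1)·1.750) / (4) = 0.896
  v = (-2 - (-1)·0.500 - (1)·1.750) / (-6) = 0.542
  w = (9 - (-4)·0.500 - (-4)·-0.167) / (12) = 0.861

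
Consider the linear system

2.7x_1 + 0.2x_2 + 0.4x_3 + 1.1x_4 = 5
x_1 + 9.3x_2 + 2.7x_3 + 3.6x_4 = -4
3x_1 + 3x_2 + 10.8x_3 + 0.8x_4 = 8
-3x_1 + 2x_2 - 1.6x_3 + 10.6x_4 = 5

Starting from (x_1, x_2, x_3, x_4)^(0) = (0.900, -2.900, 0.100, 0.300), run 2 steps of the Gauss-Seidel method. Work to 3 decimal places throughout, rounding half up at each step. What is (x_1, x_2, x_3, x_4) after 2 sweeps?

Iteration 1:
  x_1 = (5 - (0.2)·-2.900 - (0.4)·0.100 - (1.1)·0.300) / (2.7) = 1.930
  x_2 = (-4 - (1)·1.930 - (2.7)·0.100 - (3.6)·0.300) / (9.3) = -0.783
  x_3 = (8 - (3)·1.930 - (3)·-0.783 - (0.8)·0.300) / (10.8) = 0.400
  x_4 = (5 - (-3)·1.930 - (2)·-0.783 - (-1.6)·0.400) / (10.6) = 1.226
Iteration 2:
  x_1 = (5 - (0.2)·-0.783 - (0.4)·0.400 - (1.1)·1.226) / (2.7) = 1.351
  x_2 = (-4 - (1)·1.351 - (2.7)·0.400 - (3.6)·1.226) / (9.3) = -1.166
  x_3 = (8 - (3)·1.351 - (3)·-1.166 - (0.8)·1.226) / (10.8) = 0.599
  x_4 = (5 - (-3)·1.351 - (2)·-1.166 - (-1.6)·0.599) / (10.6) = 1.164

(1.351, -1.166, 0.599, 1.164)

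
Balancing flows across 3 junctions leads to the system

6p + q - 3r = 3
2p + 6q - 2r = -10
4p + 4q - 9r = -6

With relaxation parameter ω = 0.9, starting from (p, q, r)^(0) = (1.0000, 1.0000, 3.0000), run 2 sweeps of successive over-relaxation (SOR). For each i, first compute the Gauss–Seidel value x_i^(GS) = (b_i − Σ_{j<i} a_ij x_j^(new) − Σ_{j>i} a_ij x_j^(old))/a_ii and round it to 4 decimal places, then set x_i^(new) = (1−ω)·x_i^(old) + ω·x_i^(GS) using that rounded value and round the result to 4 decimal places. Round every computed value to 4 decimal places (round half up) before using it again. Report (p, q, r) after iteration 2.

Iteration 1:
  p: GS value = (3 - (1)·1.0000 - (-3)·3.0000) / (6) = 1.8333;  p ← (1−ω)·1.0000 + ω·1.8333 = 1.7500
  q: GS value = (-10 - (2)·1.7500 - (-2)·3.0000) / (6) = -1.2500;  q ← (1−ω)·1.0000 + ω·-1.2500 = -1.0250
  r: GS value = (-6 - (4)·1.7500 - (4)·-1.0250) / (-9) = 0.9889;  r ← (1−ω)·3.0000 + ω·0.9889 = 1.1900
Iteration 2:
  p: GS value = (3 - (1)·-1.0250 - (-3)·1.1900) / (6) = 1.2658;  p ← (1−ω)·1.7500 + ω·1.2658 = 1.3142
  q: GS value = (-10 - (2)·1.3142 - (-2)·1.1900) / (6) = -1.7081;  q ← (1−ω)·-1.0250 + ω·-1.7081 = -1.6398
  r: GS value = (-6 - (4)·1.3142 - (4)·-1.6398) / (-9) = 0.5220;  r ← (1−ω)·1.1900 + ω·0.5220 = 0.5888

(1.3142, -1.6398, 0.5888)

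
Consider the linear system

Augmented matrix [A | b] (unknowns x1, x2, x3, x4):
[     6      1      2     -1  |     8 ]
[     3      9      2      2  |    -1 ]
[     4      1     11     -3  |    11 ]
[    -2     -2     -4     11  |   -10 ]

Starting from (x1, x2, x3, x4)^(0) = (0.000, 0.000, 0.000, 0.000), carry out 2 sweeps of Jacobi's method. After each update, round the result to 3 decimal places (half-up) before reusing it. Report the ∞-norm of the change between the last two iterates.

0.723

Iteration 1:
  x1 = (8 - (1)·0.000 - (2)·0.000 - (-1)·0.000) / (6) = 1.333
  x2 = (-1 - (3)·0.000 - (2)·0.000 - (2)·0.000) / (9) = -0.111
  x3 = (11 - (4)·0.000 - (1)·0.000 - (-3)·0.000) / (11) = 1.000
  x4 = (-10 - (-2)·0.000 - (-2)·0.000 - (-4)·0.000) / (11) = -0.909
Iteration 2:
  x1 = (8 - (1)·-0.111 - (2)·1.000 - (-1)·-0.909) / (6) = 0.867
  x2 = (-1 - (3)·1.333 - (2)·1.000 - (2)·-0.909) / (9) = -0.576
  x3 = (11 - (4)·1.333 - (1)·-0.111 - (-3)·-0.909) / (11) = 0.277
  x4 = (-10 - (-2)·1.333 - (-2)·-0.111 - (-4)·1.000) / (11) = -0.323
Change: (-0.466, -0.465, -0.723, 0.586) → max |·| = 0.723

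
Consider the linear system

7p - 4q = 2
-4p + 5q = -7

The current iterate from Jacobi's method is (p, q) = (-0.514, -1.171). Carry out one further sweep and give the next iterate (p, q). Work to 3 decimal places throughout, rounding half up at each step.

One sweep:
  p = (2 - (-4)·-1.171) / (7) = -0.383
  q = (-7 - (-4)·-0.514) / (5) = -1.811

(-0.383, -1.811)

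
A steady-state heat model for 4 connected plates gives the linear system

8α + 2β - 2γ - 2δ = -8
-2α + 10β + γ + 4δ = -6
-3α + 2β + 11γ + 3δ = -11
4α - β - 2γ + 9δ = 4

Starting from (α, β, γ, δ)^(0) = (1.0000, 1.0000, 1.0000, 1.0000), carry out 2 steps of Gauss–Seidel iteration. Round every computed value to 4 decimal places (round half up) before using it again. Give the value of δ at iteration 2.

Iteration 1:
  α = (-8 - (2)·1.0000 - (-2)·1.0000 - (-2)·1.0000) / (8) = -0.7500
  β = (-6 - (-2)·-0.7500 - (1)·1.0000 - (4)·1.0000) / (10) = -1.2500
  γ = (-11 - (-3)·-0.7500 - (2)·-1.2500 - (3)·1.0000) / (11) = -1.2500
  δ = (4 - (4)·-0.7500 - (-1)·-1.2500 - (-2)·-1.2500) / (9) = 0.3611
Iteration 2:
  α = (-8 - (2)·-1.2500 - (-2)·-1.2500 - (-2)·0.3611) / (8) = -0.9097
  β = (-6 - (-2)·-0.9097 - (1)·-1.2500 - (4)·0.3611) / (10) = -0.8014
  γ = (-11 - (-3)·-0.9097 - (2)·-0.8014 - (3)·0.3611) / (11) = -1.2009
  δ = (4 - (4)·-0.9097 - (-1)·-0.8014 - (-2)·-1.2009) / (9) = 0.4928

0.4928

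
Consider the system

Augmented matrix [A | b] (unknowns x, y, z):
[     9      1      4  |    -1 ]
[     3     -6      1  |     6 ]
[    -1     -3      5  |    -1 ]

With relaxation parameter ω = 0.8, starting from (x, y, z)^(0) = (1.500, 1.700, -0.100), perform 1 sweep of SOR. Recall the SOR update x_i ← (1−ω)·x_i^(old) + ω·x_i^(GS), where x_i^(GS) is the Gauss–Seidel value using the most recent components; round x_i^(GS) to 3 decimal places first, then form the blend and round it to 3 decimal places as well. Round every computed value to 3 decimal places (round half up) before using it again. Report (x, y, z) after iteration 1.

(0.095, -0.435, -0.374)

Iteration 1:
  x: GS value = (-1 - (1)·1.700 - (4)·-0.100) / (9) = -0.256;  x ← (1−ω)·1.500 + ω·-0.256 = 0.095
  y: GS value = (6 - (3)·0.095 - (1)·-0.100) / (-6) = -0.969;  y ← (1−ω)·1.700 + ω·-0.969 = -0.435
  z: GS value = (-1 - (-1)·0.095 - (-3)·-0.435) / (5) = -0.442;  z ← (1−ω)·-0.100 + ω·-0.442 = -0.374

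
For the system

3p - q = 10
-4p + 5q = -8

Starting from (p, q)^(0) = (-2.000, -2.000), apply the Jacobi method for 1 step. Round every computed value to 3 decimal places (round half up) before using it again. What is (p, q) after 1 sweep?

(2.667, -3.200)

Iteration 1:
  p = (10 - (-1)·-2.000) / (3) = 2.667
  q = (-8 - (-4)·-2.000) / (5) = -3.200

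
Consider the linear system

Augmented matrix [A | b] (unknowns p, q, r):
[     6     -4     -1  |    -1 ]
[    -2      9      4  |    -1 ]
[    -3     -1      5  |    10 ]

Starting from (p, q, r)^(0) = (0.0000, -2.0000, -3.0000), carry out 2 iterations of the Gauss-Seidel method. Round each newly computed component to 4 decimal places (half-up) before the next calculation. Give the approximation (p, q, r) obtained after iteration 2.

(0.5111, -0.4222, 2.2222)

Iteration 1:
  p = (-1 - (-4)·-2.0000 - (-1)·-3.0000) / (6) = -2.0000
  q = (-1 - (-2)·-2.0000 - (4)·-3.0000) / (9) = 0.7778
  r = (10 - (-3)·-2.0000 - (-1)·0.7778) / (5) = 0.9556
Iteration 2:
  p = (-1 - (-4)·0.7778 - (-1)·0.9556) / (6) = 0.5111
  q = (-1 - (-2)·0.5111 - (4)·0.9556) / (9) = -0.4222
  r = (10 - (-3)·0.5111 - (-1)·-0.4222) / (5) = 2.2222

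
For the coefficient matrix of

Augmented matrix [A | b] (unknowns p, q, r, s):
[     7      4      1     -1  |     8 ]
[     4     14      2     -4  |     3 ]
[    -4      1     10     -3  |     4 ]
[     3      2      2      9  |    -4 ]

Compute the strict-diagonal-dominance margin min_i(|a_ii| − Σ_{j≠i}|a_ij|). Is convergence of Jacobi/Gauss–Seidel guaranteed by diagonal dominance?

row 1: |7| − (4+1+1) = 1
row 2: |14| − (4+2+4) = 4
row 3: |10| − (4+1+3) = 2
row 4: |9| − (3+2+2) = 2
minimum over rows = 1 → strictly diagonally dominant (convergence guaranteed)

1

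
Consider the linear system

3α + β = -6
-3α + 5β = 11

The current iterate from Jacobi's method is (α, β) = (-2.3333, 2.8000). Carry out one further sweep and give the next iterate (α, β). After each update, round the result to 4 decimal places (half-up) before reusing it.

One sweep:
  α = (-6 - (1)·2.8000) / (3) = -2.9333
  β = (11 - (-3)·-2.3333) / (5) = 0.8000

(-2.9333, 0.8000)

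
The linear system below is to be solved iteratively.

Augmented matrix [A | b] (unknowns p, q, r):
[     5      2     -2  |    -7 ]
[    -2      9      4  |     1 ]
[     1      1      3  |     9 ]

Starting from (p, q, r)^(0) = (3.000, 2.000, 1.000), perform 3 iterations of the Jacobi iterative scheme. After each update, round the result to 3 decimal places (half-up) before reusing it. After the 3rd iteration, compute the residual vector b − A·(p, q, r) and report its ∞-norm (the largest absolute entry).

2.146

Iteration 1:
  p = (-7 - (2)·2.000 - (-2)·1.000) / (5) = -1.800
  q = (1 - (-2)·3.000 - (4)·1.000) / (9) = 0.333
  r = (9 - (1)·3.000 - (1)·2.000) / (3) = 1.333
Iteration 2:
  p = (-7 - (2)·0.333 - (-2)·1.333) / (5) = -1.000
  q = (1 - (-2)·-1.800 - (4)·1.333) / (9) = -0.881
  r = (9 - (1)·-1.800 - (1)·0.333) / (3) = 3.489
Iteration 3:
  p = (-7 - (2)·-0.881 - (-2)·3.489) / (5) = 0.348
  q = (1 - (-2)·-1.000 - (4)·3.489) / (9) = -1.662
  r = (9 - (1)·-1.000 - (1)·-0.881) / (3) = 3.627
Residual b − A·x = (1.838, 2.146, -0.567); ∞-norm = 2.146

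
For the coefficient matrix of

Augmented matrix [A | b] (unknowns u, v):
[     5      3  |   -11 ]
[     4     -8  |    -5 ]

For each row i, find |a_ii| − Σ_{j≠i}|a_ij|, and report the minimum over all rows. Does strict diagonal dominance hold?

2

row 1: |5| − (3) = 2
row 2: |-8| − (4) = 4
minimum over rows = 2 → strictly diagonally dominant (convergence guaranteed)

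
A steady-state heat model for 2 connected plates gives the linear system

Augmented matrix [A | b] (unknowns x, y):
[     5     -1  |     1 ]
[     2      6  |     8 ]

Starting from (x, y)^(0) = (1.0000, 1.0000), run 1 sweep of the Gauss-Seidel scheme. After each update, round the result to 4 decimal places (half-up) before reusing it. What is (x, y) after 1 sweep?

(0.4000, 1.2000)

Iteration 1:
  x = (1 - (-1)·1.0000) / (5) = 0.4000
  y = (8 - (2)·0.4000) / (6) = 1.2000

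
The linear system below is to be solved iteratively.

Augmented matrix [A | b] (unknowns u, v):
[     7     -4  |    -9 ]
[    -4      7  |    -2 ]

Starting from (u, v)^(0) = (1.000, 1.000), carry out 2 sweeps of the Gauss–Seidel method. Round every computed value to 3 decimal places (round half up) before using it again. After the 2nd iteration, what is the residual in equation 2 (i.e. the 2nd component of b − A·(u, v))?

0.001

Iteration 1:
  u = (-9 - (-4)·1.000) / (7) = -0.714
  v = (-2 - (-4)·-0.714) / (7) = -0.694
Iteration 2:
  u = (-9 - (-4)·-0.694) / (7) = -1.682
  v = (-2 - (-4)·-1.682) / (7) = -1.247
Residual b − A·x = (-2.214, 0.001)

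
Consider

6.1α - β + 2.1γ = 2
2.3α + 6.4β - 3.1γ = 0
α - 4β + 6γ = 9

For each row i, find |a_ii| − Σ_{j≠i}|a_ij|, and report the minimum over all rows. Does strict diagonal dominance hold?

1

row 1: |6.1| − (1+2.1) = 3
row 2: |6.4| − (2.3+3.1) = 1
row 3: |6| − (1+4) = 1
minimum over rows = 1 → strictly diagonally dominant (convergence guaranteed)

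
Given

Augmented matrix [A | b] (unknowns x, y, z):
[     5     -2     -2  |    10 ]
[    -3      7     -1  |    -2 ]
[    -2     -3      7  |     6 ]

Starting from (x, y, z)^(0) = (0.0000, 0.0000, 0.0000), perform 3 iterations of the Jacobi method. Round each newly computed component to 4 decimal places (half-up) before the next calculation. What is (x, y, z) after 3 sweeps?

(2.8000, 0.8560, 1.7913)

Iteration 1:
  x = (10 - (-2)·0.0000 - (-2)·0.0000) / (5) = 2.0000
  y = (-2 - (-3)·0.0000 - (-1)·0.0000) / (7) = -0.2857
  z = (6 - (-2)·0.0000 - (-3)·0.0000) / (7) = 0.8571
Iteration 2:
  x = (10 - (-2)·-0.2857 - (-2)·0.8571) / (5) = 2.2286
  y = (-2 - (-3)·2.0000 - (-1)·0.8571) / (7) = 0.6939
  z = (6 - (-2)·2.0000 - (-3)·-0.2857) / (7) = 1.3061
Iteration 3:
  x = (10 - (-2)·0.6939 - (-2)·1.3061) / (5) = 2.8000
  y = (-2 - (-3)·2.2286 - (-1)·1.3061) / (7) = 0.8560
  z = (6 - (-2)·2.2286 - (-3)·0.6939) / (7) = 1.7913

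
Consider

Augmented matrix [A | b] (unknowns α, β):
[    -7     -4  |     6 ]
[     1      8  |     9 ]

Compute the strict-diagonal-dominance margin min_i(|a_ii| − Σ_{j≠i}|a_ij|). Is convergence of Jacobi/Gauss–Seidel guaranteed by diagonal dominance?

row 1: |-7| − (4) = 3
row 2: |8| − (1) = 7
minimum over rows = 3 → strictly diagonally dominant (convergence guaranteed)

3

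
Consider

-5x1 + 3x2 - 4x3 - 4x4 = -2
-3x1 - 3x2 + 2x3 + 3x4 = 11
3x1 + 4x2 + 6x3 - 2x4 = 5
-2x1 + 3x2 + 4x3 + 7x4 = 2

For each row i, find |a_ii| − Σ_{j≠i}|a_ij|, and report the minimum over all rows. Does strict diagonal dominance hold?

row 1: |-5| − (3+4+4) = -6
row 2: |-3| − (3+2+3) = -5
row 3: |6| − (3+4+2) = -3
row 4: |7| − (2+3+4) = -2
minimum over rows = -6 → not strictly diagonally dominant

-6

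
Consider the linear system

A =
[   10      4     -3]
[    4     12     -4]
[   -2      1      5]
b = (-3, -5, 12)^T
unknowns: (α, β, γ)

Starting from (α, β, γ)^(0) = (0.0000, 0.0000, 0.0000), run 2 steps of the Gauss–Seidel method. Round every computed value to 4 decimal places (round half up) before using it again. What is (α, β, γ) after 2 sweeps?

(0.5297, 0.1879, 2.5743)

Iteration 1:
  α = (-3 - (4)·0.0000 - (-3)·0.0000) / (10) = -0.3000
  β = (-5 - (4)·-0.3000 - (-4)·0.0000) / (12) = -0.3167
  γ = (12 - (-2)·-0.3000 - (1)·-0.3167) / (5) = 2.3433
Iteration 2:
  α = (-3 - (4)·-0.3167 - (-3)·2.3433) / (10) = 0.5297
  β = (-5 - (4)·0.5297 - (-4)·2.3433) / (12) = 0.1879
  γ = (12 - (-2)·0.5297 - (1)·0.1879) / (5) = 2.5743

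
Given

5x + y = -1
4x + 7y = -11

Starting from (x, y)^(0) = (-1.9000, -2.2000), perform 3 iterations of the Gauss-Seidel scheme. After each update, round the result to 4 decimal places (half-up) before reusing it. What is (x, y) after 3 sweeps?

Iteration 1:
  x = (-1 - (1)·-2.2000) / (5) = 0.2400
  y = (-11 - (4)·0.2400) / (7) = -1.7086
Iteration 2:
  x = (-1 - (1)·-1.7086) / (5) = 0.1417
  y = (-11 - (4)·0.1417) / (7) = -1.6524
Iteration 3:
  x = (-1 - (1)·-1.6524) / (5) = 0.1305
  y = (-11 - (4)·0.1305) / (7) = -1.6460

(0.1305, -1.6460)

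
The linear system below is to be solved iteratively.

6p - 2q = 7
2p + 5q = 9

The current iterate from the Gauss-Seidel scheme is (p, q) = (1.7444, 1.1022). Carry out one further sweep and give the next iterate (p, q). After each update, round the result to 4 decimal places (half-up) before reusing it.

One sweep:
  p = (7 - (-2)·1.1022) / (6) = 1.5341
  q = (9 - (2)·1.5341) / (5) = 1.1864

(1.5341, 1.1864)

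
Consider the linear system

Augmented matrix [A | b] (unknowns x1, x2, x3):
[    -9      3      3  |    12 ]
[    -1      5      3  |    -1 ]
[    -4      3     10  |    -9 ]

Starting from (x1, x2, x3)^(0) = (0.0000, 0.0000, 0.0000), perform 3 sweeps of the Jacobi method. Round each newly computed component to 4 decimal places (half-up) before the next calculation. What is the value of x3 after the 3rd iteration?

-1.6020

Iteration 1:
  x1 = (12 - (3)·0.0000 - (3)·0.0000) / (-9) = -1.3333
  x2 = (-1 - (-1)·0.0000 - (3)·0.0000) / (5) = -0.2000
  x3 = (-9 - (-4)·0.0000 - (3)·0.0000) / (10) = -0.9000
Iteration 2:
  x1 = (12 - (3)·-0.2000 - (3)·-0.9000) / (-9) = -1.7000
  x2 = (-1 - (-1)·-1.3333 - (3)·-0.9000) / (5) = 0.0733
  x3 = (-9 - (-4)·-1.3333 - (3)·-0.2000) / (10) = -1.3733
Iteration 3:
  x1 = (12 - (3)·0.0733 - (3)·-1.3733) / (-9) = -1.7667
  x2 = (-1 - (-1)·-1.7000 - (3)·-1.3733) / (5) = 0.2840
  x3 = (-9 - (-4)·-1.7000 - (3)·0.0733) / (10) = -1.6020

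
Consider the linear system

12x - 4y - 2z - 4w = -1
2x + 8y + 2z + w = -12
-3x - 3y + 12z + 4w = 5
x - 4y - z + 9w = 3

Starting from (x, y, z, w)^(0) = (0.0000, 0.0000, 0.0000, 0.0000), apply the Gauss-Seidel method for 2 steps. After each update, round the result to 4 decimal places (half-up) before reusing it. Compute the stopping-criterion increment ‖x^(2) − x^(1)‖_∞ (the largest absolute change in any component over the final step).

Iteration 1:
  x = (-1 - (-4)·0.0000 - (-2)·0.0000 - (-4)·0.0000) / (12) = -0.0833
  y = (-12 - (2)·-0.0833 - (2)·0.0000 - (1)·0.0000) / (8) = -1.4792
  z = (5 - (-3)·-0.0833 - (-3)·-1.4792 - (4)·0.0000) / (12) = 0.0260
  w = (3 - (1)·-0.0833 - (-4)·-1.4792 - (-1)·0.0260) / (9) = -0.3119
Iteration 2:
  x = (-1 - (-4)·-1.4792 - (-2)·0.0260 - (-4)·-0.3119) / (12) = -0.6760
  y = (-12 - (2)·-0.6760 - (2)·0.0260 - (1)·-0.3119) / (8) = -1.2985
  z = (5 - (-3)·-0.6760 - (-3)·-1.2985 - (4)·-0.3119) / (12) = 0.0270
  w = (3 - (1)·-0.6760 - (-4)·-1.2985 - (-1)·0.0270) / (9) = -0.1657
Change: (-0.5927, 0.1807, 0.0010, 0.1462) → max |·| = 0.5927

0.5927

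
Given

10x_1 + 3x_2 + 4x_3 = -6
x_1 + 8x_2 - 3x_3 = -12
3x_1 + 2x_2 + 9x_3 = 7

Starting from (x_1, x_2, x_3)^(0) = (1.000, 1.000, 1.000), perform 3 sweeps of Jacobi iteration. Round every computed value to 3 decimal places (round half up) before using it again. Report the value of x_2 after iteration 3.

Iteration 1:
  x_1 = (-6 - (3)·1.000 - (4)·1.000) / (10) = -1.300
  x_2 = (-12 - (1)·1.000 - (-3)·1.000) / (8) = -1.250
  x_3 = (7 - (3)·1.000 - (2)·1.000) / (9) = 0.222
Iteration 2:
  x_1 = (-6 - (3)·-1.250 - (4)·0.222) / (10) = -0.314
  x_2 = (-12 - (1)·-1.300 - (-3)·0.222) / (8) = -1.254
  x_3 = (7 - (3)·-1.300 - (2)·-1.250) / (9) = 1.489
Iteration 3:
  x_1 = (-6 - (3)·-1.254 - (4)·1.489) / (10) = -0.819
  x_2 = (-12 - (1)·-0.314 - (-3)·1.489) / (8) = -0.902
  x_3 = (7 - (3)·-0.314 - (2)·-1.254) / (9) = 1.161

-0.902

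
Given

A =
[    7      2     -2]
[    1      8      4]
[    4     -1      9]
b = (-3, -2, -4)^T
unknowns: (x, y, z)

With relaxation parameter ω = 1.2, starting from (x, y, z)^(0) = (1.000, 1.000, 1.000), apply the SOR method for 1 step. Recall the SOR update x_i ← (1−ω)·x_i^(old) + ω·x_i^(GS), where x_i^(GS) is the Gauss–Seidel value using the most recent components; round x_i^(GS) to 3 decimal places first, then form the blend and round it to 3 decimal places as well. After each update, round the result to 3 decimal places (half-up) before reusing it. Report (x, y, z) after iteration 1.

(-0.715, -0.993, -0.484)

Iteration 1:
  x: GS value = (-3 - (2)·1.000 - (-2)·1.000) / (7) = -0.429;  x ← (1−ω)·1.000 + ω·-0.429 = -0.715
  y: GS value = (-2 - (1)·-0.715 - (4)·1.000) / (8) = -0.661;  y ← (1−ω)·1.000 + ω·-0.661 = -0.993
  z: GS value = (-4 - (4)·-0.715 - (-1)·-0.993) / (9) = -0.237;  z ← (1−ω)·1.000 + ω·-0.237 = -0.484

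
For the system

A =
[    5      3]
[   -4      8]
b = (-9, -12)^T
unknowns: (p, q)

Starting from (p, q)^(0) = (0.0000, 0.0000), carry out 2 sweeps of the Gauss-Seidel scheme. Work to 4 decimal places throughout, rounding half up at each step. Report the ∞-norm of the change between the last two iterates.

Iteration 1:
  p = (-9 - (3)·0.0000) / (5) = -1.8000
  q = (-12 - (-4)·-1.8000) / (8) = -2.4000
Iteration 2:
  p = (-9 - (3)·-2.4000) / (5) = -0.3600
  q = (-12 - (-4)·-0.3600) / (8) = -1.6800
Change: (1.4400, 0.7200) → max |·| = 1.4400

1.4400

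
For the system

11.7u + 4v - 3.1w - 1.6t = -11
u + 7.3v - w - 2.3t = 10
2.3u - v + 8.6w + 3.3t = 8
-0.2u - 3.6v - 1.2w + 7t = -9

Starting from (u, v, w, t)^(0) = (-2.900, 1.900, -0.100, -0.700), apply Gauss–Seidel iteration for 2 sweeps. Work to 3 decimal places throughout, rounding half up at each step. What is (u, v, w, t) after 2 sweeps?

(-0.971, 1.651, 1.504, -0.207)

Iteration 1:
  u = (-11 - (4)·1.900 - (-3.1)·-0.100 - (-1.6)·-0.700) / (11.7) = -1.712
  v = (10 - (1)·-1.712 - (-1)·-0.100 - (-2.3)·-0.700) / (7.3) = 1.370
  w = (8 - (2.3)·-1.712 - (-1)·1.370 - (3.3)·-0.700) / (8.6) = 1.816
  t = (-9 - (-0.2)·-1.712 - (-3.6)·1.370 - (-1.2)·1.816) / (7) = -0.319
Iteration 2:
  u = (-11 - (4)·1.370 - (-3.1)·1.816 - (-1.6)·-0.319) / (11.7) = -0.971
  v = (10 - (1)·-0.971 - (-1)·1.816 - (-2.3)·-0.319) / (7.3) = 1.651
  w = (8 - (2.3)·-0.971 - (-1)·1.651 - (3.3)·-0.319) / (8.6) = 1.504
  t = (-9 - (-0.2)·-0.971 - (-3.6)·1.651 - (-1.2)·1.504) / (7) = -0.207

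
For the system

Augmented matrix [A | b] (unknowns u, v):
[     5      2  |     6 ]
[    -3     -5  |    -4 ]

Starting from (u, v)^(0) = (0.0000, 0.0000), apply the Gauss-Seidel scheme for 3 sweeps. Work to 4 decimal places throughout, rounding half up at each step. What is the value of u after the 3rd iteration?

Iteration 1:
  u = (6 - (2)·0.0000) / (5) = 1.2000
  v = (-4 - (-3)·1.2000) / (-5) = 0.0800
Iteration 2:
  u = (6 - (2)·0.0800) / (5) = 1.1680
  v = (-4 - (-3)·1.1680) / (-5) = 0.0992
Iteration 3:
  u = (6 - (2)·0.0992) / (5) = 1.1603
  v = (-4 - (-3)·1.1603) / (-5) = 0.1038

1.1603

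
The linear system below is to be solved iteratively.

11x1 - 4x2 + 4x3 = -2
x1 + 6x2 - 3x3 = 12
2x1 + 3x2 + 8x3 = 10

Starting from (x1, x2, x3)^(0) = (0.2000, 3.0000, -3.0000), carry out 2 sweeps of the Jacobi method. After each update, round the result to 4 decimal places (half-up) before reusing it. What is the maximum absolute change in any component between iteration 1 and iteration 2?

Iteration 1:
  x1 = (-2 - (-4)·3.0000 - (4)·-3.0000) / (11) = 2.0000
  x2 = (12 - (1)·0.2000 - (-3)·-3.0000) / (6) = 0.4667
  x3 = (10 - (2)·0.2000 - (3)·3.0000) / (8) = 0.0750
Iteration 2:
  x1 = (-2 - (-4)·0.4667 - (4)·0.0750) / (11) = -0.0394
  x2 = (12 - (1)·2.0000 - (-3)·0.0750) / (6) = 1.7042
  x3 = (10 - (2)·2.0000 - (3)·0.4667) / (8) = 0.5750
Change: (-2.0394, 1.2375, 0.5000) → max |·| = 2.0394

2.0394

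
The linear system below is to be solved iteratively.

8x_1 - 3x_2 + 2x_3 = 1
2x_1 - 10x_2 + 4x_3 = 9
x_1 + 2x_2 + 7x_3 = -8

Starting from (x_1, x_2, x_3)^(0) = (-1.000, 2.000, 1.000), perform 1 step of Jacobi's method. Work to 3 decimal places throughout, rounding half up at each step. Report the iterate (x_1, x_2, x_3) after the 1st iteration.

(0.625, -0.700, -1.571)

Iteration 1:
  x_1 = (1 - (-3)·2.000 - (2)·1.000) / (8) = 0.625
  x_2 = (9 - (2)·-1.000 - (4)·1.000) / (-10) = -0.700
  x_3 = (-8 - (1)·-1.000 - (2)·2.000) / (7) = -1.571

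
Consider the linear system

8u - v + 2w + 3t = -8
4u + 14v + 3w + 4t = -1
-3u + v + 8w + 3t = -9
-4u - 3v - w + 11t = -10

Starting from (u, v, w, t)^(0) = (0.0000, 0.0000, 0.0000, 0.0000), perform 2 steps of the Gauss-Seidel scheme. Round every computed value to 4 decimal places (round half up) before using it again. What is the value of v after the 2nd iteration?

Iteration 1:
  u = (-8 - (-1)·0.0000 - (2)·0.0000 - (3)·0.0000) / (8) = -1.0000
  v = (-1 - (4)·-1.0000 - (3)·0.0000 - (4)·0.0000) / (14) = 0.2143
  w = (-9 - (-3)·-1.0000 - (1)·0.2143 - (3)·0.0000) / (8) = -1.5268
  t = (-10 - (-4)·-1.0000 - (-3)·0.2143 - (-1)·-1.5268) / (11) = -1.3531
Iteration 2:
  u = (-8 - (-1)·0.2143 - (2)·-1.5268 - (3)·-1.3531) / (8) = -0.0841
  v = (-1 - (4)·-0.0841 - (3)·-1.5268 - (4)·-1.3531) / (14) = 0.6664
  w = (-9 - (-3)·-0.0841 - (1)·0.6664 - (3)·-1.3531) / (8) = -0.7324
  t = (-10 - (-4)·-0.0841 - (-3)·0.6664 - (-1)·-0.7324) / (11) = -0.8245

0.6664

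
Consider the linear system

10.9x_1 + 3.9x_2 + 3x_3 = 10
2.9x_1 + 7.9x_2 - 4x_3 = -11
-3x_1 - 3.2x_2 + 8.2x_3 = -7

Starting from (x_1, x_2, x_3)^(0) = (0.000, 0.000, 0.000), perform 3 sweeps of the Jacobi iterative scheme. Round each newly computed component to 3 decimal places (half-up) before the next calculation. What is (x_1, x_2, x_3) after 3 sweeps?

Iteration 1:
  x_1 = (10 - (3.9)·0.000 - (3)·0.000) / (10.9) = 0.917
  x_2 = (-11 - (2.9)·0.000 - (-4)·0.000) / (7.9) = -1.392
  x_3 = (-7 - (-3)·0.000 - (-3.2)·0.000) / (8.2) = -0.854
Iteration 2:
  x_1 = (10 - (3.9)·-1.392 - (3)·-0.854) / (10.9) = 1.651
  x_2 = (-11 - (2.9)·0.917 - (-4)·-0.854) / (7.9) = -2.161
  x_3 = (-7 - (-3)·0.917 - (-3.2)·-1.392) / (8.2) = -1.061
Iteration 3:
  x_1 = (10 - (3.9)·-2.161 - (3)·-1.061) / (10.9) = 1.983
  x_2 = (-11 - (2.9)·1.651 - (-4)·-1.061) / (7.9) = -2.536
  x_3 = (-7 - (-3)·1.651 - (-3.2)·-2.161) / (8.2) = -1.093

(1.983, -2.536, -1.093)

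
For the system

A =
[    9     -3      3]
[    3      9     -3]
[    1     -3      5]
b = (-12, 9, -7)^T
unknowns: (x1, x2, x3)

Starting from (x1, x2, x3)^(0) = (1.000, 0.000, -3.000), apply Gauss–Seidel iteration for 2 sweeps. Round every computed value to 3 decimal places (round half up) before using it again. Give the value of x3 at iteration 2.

-0.704

Iteration 1:
  x1 = (-12 - (-3)·0.000 - (3)·-3.000) / (9) = -0.333
  x2 = (9 - (3)·-0.333 - (-3)·-3.000) / (9) = 0.111
  x3 = (-7 - (1)·-0.333 - (-3)·0.111) / (5) = -1.267
Iteration 2:
  x1 = (-12 - (-3)·0.111 - (3)·-1.267) / (9) = -0.874
  x2 = (9 - (3)·-0.874 - (-3)·-1.267) / (9) = 0.869
  x3 = (-7 - (1)·-0.874 - (-3)·0.869) / (5) = -0.704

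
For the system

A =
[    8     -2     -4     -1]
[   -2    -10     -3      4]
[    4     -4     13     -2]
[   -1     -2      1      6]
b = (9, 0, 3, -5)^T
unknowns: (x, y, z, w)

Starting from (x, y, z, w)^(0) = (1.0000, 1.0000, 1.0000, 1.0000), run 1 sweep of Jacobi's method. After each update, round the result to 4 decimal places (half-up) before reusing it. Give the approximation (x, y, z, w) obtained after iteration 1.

(2.0000, -0.1000, 0.3846, -0.5000)

Iteration 1:
  x = (9 - (-2)·1.0000 - (-4)·1.0000 - (-1)·1.0000) / (8) = 2.0000
  y = (0 - (-2)·1.0000 - (-3)·1.0000 - (4)·1.0000) / (-10) = -0.1000
  z = (3 - (4)·1.0000 - (-4)·1.0000 - (-2)·1.0000) / (13) = 0.3846
  w = (-5 - (-1)·1.0000 - (-2)·1.0000 - (1)·1.0000) / (6) = -0.5000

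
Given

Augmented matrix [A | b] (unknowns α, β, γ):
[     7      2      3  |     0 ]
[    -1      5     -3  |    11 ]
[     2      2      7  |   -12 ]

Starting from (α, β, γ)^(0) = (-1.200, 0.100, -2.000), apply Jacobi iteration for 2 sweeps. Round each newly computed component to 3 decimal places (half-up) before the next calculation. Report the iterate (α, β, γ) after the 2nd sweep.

(0.383, 1.526, -2.168)

Iteration 1:
  α = (0 - (2)·0.100 - (3)·-2.000) / (7) = 0.829
  β = (11 - (-1)·-1.200 - (-3)·-2.000) / (5) = 0.760
  γ = (-12 - (2)·-1.200 - (2)·0.100) / (7) = -1.400
Iteration 2:
  α = (0 - (2)·0.760 - (3)·-1.400) / (7) = 0.383
  β = (11 - (-1)·0.829 - (-3)·-1.400) / (5) = 1.526
  γ = (-12 - (2)·0.829 - (2)·0.760) / (7) = -2.168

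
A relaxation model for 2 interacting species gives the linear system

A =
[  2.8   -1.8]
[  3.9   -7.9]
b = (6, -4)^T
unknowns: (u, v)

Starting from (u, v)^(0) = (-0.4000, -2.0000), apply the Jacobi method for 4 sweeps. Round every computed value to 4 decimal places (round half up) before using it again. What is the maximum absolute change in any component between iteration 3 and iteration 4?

0.4710

Iteration 1:
  u = (6 - (-1.8)·-2.0000) / (2.8) = 0.8571
  v = (-4 - (3.9)·-0.4000) / (-7.9) = 0.3089
Iteration 2:
  u = (6 - (-1.8)·0.3089) / (2.8) = 2.3414
  v = (-4 - (3.9)·0.8571) / (-7.9) = 0.9295
Iteration 3:
  u = (6 - (-1.8)·0.9295) / (2.8) = 2.7404
  v = (-4 - (3.9)·2.3414) / (-7.9) = 1.6622
Iteration 4:
  u = (6 - (-1.8)·1.6622) / (2.8) = 3.2114
  v = (-4 - (3.9)·2.7404) / (-7.9) = 1.8592
Change: (0.4710, 0.1970) → max |·| = 0.4710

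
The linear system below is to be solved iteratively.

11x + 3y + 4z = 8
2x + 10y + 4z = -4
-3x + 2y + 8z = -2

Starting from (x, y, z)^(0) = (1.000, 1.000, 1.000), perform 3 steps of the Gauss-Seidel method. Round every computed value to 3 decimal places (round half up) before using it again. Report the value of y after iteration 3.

-0.661

Iteration 1:
  x = (8 - (3)·1.000 - (4)·1.000) / (11) = 0.091
  y = (-4 - (2)·0.091 - (4)·1.000) / (10) = -0.818
  z = (-2 - (-3)·0.091 - (2)·-0.818) / (8) = -0.011
Iteration 2:
  x = (8 - (3)·-0.818 - (4)·-0.011) / (11) = 0.954
  y = (-4 - (2)·0.954 - (4)·-0.011) / (10) = -0.586
  z = (-2 - (-3)·0.954 - (2)·-0.586) / (8) = 0.254
Iteration 3:
  x = (8 - (3)·-0.586 - (4)·0.254) / (11) = 0.795
  y = (-4 - (2)·0.795 - (4)·0.254) / (10) = -0.661
  z = (-2 - (-3)·0.795 - (2)·-0.661) / (8) = 0.213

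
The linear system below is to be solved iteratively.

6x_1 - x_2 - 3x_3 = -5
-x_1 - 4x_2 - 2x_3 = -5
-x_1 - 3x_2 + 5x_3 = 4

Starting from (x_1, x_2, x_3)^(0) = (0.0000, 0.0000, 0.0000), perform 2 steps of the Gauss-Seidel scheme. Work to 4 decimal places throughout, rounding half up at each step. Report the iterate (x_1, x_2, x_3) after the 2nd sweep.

(0.1639, 0.4549, 1.1057)

Iteration 1:
  x_1 = (-5 - (-1)·0.0000 - (-3)·0.0000) / (6) = -0.8333
  x_2 = (-5 - (-1)·-0.8333 - (-2)·0.0000) / (-4) = 1.4583
  x_3 = (4 - (-1)·-0.8333 - (-3)·1.4583) / (5) = 1.5083
Iteration 2:
  x_1 = (-5 - (-1)·1.4583 - (-3)·1.5083) / (6) = 0.1639
  x_2 = (-5 - (-1)·0.1639 - (-2)·1.5083) / (-4) = 0.4549
  x_3 = (4 - (-1)·0.1639 - (-3)·0.4549) / (5) = 1.1057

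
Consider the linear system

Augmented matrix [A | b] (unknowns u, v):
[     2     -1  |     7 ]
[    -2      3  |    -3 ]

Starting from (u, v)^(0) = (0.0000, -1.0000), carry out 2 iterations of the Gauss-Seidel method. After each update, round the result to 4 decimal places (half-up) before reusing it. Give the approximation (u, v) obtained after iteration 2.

Iteration 1:
  u = (7 - (-1)·-1.0000) / (2) = 3.0000
  v = (-3 - (-2)·3.0000) / (3) = 1.0000
Iteration 2:
  u = (7 - (-1)·1.0000) / (2) = 4.0000
  v = (-3 - (-2)·4.0000) / (3) = 1.6667

(4.0000, 1.6667)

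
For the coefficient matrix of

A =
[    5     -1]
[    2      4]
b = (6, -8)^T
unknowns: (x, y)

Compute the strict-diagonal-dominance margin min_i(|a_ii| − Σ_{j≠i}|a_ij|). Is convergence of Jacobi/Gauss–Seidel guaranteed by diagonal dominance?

row 1: |5| − (1) = 4
row 2: |4| − (2) = 2
minimum over rows = 2 → strictly diagonally dominant (convergence guaranteed)

2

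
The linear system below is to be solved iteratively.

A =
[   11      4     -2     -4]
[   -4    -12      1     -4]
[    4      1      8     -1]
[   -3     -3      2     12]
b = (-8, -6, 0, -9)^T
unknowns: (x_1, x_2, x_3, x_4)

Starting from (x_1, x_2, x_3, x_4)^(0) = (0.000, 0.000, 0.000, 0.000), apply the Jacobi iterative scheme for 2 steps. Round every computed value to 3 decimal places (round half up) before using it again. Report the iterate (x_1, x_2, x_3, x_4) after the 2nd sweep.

(-1.182, 0.992, 0.207, -0.807)

Iteration 1:
  x_1 = (-8 - (4)·0.000 - (-2)·0.000 - (-4)·0.000) / (11) = -0.727
  x_2 = (-6 - (-4)·0.000 - (1)·0.000 - (-4)·0.000) / (-12) = 0.500
  x_3 = (0 - (4)·0.000 - (1)·0.000 - (-1)·0.000) / (8) = 0.000
  x_4 = (-9 - (-3)·0.000 - (-3)·0.000 - (2)·0.000) / (12) = -0.750
Iteration 2:
  x_1 = (-8 - (4)·0.500 - (-2)·0.000 - (-4)·-0.750) / (11) = -1.182
  x_2 = (-6 - (-4)·-0.727 - (1)·0.000 - (-4)·-0.750) / (-12) = 0.992
  x_3 = (0 - (4)·-0.727 - (1)·0.500 - (-1)·-0.750) / (8) = 0.207
  x_4 = (-9 - (-3)·-0.727 - (-3)·0.500 - (2)·0.000) / (12) = -0.807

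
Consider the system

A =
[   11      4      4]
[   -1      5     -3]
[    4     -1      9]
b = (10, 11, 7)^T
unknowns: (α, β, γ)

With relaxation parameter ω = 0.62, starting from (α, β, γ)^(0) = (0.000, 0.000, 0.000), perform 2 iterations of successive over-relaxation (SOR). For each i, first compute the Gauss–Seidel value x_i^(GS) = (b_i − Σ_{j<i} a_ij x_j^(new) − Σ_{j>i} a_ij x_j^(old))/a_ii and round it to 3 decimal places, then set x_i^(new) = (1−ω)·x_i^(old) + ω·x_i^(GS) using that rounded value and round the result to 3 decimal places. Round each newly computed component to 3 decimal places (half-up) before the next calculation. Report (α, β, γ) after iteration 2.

Iteration 1:
  α: GS value = (10 - (4)·0.000 - (4)·0.000) / (11) = 0.909;  α ← (1−ω)·0.000 + ω·0.909 = 0.564
  β: GS value = (11 - (-1)·0.564 - (-3)·0.000) / (5) = 2.313;  β ← (1−ω)·0.000 + ω·2.313 = 1.434
  γ: GS value = (7 - (4)·0.564 - (-1)·1.434) / (9) = 0.686;  γ ← (1−ω)·0.000 + ω·0.686 = 0.425
Iteration 2:
  α: GS value = (10 - (4)·1.434 - (4)·0.425) / (11) = 0.233;  α ← (1−ω)·0.564 + ω·0.233 = 0.359
  β: GS value = (11 - (-1)·0.359 - (-3)·0.425) / (5) = 2.527;  β ← (1−ω)·1.434 + ω·2.527 = 2.112
  γ: GS value = (7 - (4)·0.359 - (-1)·2.112) / (9) = 0.853;  γ ← (1−ω)·0.425 + ω·0.853 = 0.690

(0.359, 2.112, 0.690)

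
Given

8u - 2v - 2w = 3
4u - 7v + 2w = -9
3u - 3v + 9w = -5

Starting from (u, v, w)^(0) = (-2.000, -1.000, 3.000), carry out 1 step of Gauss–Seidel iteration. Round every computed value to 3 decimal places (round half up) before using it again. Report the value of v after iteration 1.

Iteration 1:
  u = (3 - (-2)·-1.000 - (-2)·3.000) / (8) = 0.875
  v = (-9 - (4)·0.875 - (2)·3.000) / (-7) = 2.643
  w = (-5 - (3)·0.875 - (-3)·2.643) / (9) = 0.034

2.643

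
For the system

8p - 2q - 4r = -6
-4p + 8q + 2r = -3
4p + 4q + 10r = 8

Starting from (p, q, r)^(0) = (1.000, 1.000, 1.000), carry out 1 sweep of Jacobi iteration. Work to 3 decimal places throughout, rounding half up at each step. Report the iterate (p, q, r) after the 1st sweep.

(0.000, -0.125, 0.000)

Iteration 1:
  p = (-6 - (-2)·1.000 - (-4)·1.000) / (8) = 0.000
  q = (-3 - (-4)·1.000 - (2)·1.000) / (8) = -0.125
  r = (8 - (4)·1.000 - (4)·1.000) / (10) = 0.000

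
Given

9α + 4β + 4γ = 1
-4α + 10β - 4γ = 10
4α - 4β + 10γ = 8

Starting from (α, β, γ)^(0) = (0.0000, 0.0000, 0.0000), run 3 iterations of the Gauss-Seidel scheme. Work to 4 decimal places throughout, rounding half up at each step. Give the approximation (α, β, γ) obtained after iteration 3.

(-1.0965, 1.2004, 1.7188)

Iteration 1:
  α = (1 - (4)·0.0000 - (4)·0.0000) / (9) = 0.1111
  β = (10 - (-4)·0.1111 - (-4)·0.0000) / (10) = 1.0444
  γ = (8 - (4)·0.1111 - (-4)·1.0444) / (10) = 1.1733
Iteration 2:
  α = (1 - (4)·1.0444 - (4)·1.1733) / (9) = -0.8745
  β = (10 - (-4)·-0.8745 - (-4)·1.1733) / (10) = 1.1195
  γ = (8 - (4)·-0.8745 - (-4)·1.1195) / (10) = 1.5976
Iteration 3:
  α = (1 - (4)·1.1195 - (4)·1.5976) / (9) = -1.0965
  β = (10 - (-4)·-1.0965 - (-4)·1.5976) / (10) = 1.2004
  γ = (8 - (4)·-1.0965 - (-4)·1.2004) / (10) = 1.7188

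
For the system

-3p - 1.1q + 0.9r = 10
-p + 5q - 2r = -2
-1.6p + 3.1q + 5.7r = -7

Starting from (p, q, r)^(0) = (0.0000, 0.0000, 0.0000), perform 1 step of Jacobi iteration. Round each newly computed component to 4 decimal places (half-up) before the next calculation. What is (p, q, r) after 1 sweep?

(-3.3333, -0.4000, -1.2281)

Iteration 1:
  p = (10 - (-1.1)·0.0000 - (0.9)·0.0000) / (-3) = -3.3333
  q = (-2 - (-1)·0.0000 - (-2)·0.0000) / (5) = -0.4000
  r = (-7 - (-1.6)·0.0000 - (3.1)·0.0000) / (5.7) = -1.2281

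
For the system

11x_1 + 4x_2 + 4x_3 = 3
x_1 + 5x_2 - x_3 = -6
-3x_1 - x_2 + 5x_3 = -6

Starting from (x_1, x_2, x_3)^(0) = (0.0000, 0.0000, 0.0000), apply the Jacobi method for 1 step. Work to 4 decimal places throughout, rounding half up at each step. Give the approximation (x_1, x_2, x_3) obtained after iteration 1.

Iteration 1:
  x_1 = (3 - (4)·0.0000 - (4)·0.0000) / (11) = 0.2727
  x_2 = (-6 - (1)·0.0000 - (-1)·0.0000) / (5) = -1.2000
  x_3 = (-6 - (-3)·0.0000 - (-1)·0.0000) / (5) = -1.2000

(0.2727, -1.2000, -1.2000)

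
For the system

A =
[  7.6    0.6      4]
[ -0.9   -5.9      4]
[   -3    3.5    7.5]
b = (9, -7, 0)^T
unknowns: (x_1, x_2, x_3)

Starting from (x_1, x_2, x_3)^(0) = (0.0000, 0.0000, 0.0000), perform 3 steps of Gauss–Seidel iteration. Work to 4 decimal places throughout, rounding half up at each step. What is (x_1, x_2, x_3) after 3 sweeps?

Iteration 1:
  x_1 = (9 - (0.6)·0.0000 - (4)·0.0000) / (7.6) = 1.1842
  x_2 = (-7 - (-0.9)·1.1842 - (4)·0.0000) / (-5.9) = 1.0058
  x_3 = (0 - (-3)·1.1842 - (3.5)·1.0058) / (7.5) = 0.0043
Iteration 2:
  x_1 = (9 - (0.6)·1.0058 - (4)·0.0043) / (7.6) = 1.1025
  x_2 = (-7 - (-0.9)·1.1025 - (4)·0.0043) / (-5.9) = 1.0212
  x_3 = (0 - (-3)·1.1025 - (3.5)·1.0212) / (7.5) = -0.0356
Iteration 3:
  x_1 = (9 - (0.6)·1.0212 - (4)·-0.0356) / (7.6) = 1.1223
  x_2 = (-7 - (-0.9)·1.1223 - (4)·-0.0356) / (-5.9) = 0.9911
  x_3 = (0 - (-3)·1.1223 - (3.5)·0.9911) / (7.5) = -0.0136

(1.1223, 0.9911, -0.0136)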